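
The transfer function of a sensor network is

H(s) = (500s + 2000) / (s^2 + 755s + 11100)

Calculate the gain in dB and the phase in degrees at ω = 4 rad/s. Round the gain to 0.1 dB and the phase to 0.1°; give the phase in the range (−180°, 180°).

-12.2 dB, 29.8°

Substitute s = j4:
Numerator: 500(j4) + 2000 = 2000 + j2000
Denominator: (j4)^2 + 755(j4) + 11100 = 11084 + j3020
|N| = √(2000² + 2000²) ≈ 2828.4, ∠N ≈ 45.00°
|D| = √(11084² + 3020²) ≈ 11488, ∠D ≈ 15.24°
|H| = 2828.4 / 11488 ≈ 0.2462
Gain = 20 log₁₀(0.2462) ≈ -12.17 dB
∠H = 45.00° − 15.24° = 29.76°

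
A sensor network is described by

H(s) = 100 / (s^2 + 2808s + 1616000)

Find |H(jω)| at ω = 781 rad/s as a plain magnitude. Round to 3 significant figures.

4.14e-05

Substitute s = j781:
Numerator: 100 = 100 + j0
Denominator: (j781)^2 + 2808(j781) + 1616000 = 1006039 + j2193048
|N| = √(100² + 0²) ≈ 100, ∠N ≈ 0.00°
|D| = √(1006039² + 2193048²) ≈ 2.4128e+06, ∠D ≈ 65.36°
|H| = 100 / 2.4128e+06 ≈ 4.1446e-05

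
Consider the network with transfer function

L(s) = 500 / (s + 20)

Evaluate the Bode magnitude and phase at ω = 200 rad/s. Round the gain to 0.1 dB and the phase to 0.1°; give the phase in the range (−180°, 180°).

Substitute s = j200:
Numerator: 500 = 500 + j0
Denominator: (j200) + 20 = 20 + j200
|N| = √(500² + 0²) ≈ 500, ∠N ≈ 0.00°
|D| = √(20² + 200²) ≈ 201, ∠D ≈ 84.29°
|L| = 500 / 201 ≈ 2.4876
Gain = 20 log₁₀(2.4876) ≈ 7.92 dB
∠L = 0.00° − 84.29° = -84.29°

7.9 dB, -84.3°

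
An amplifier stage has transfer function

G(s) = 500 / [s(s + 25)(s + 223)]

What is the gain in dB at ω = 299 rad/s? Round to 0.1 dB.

-96.5 dB

At s = jω = j299:
pole (s+25): 25 + j299 → |·| = √(25²+299²) = √90026 ≈ 300.04, ∠ = arctan(299/25) ≈ 85.22°
pole (s+223): 223 + j299 → |·| = √(223²+299²) = √139130 ≈ 373, ∠ = arctan(299/223) ≈ 53.28°
pole at origin: |s| = 299, ∠ = 90.00° (in denominator)
|G| = 500 / 3.3463e+07 ≈ 1.4942e-05
Gain = 20 log₁₀(1.4942e-05) ≈ -96.51 dB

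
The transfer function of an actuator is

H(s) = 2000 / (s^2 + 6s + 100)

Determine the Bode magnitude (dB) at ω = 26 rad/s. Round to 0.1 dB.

At s = jω = j26:
quadratic: (j26)² + 6·j26 + 100 = -576 + j156 → |·| ≈ 596.75, ∠ ≈ 164.85°
|H| = 2000 / 596.75 ≈ 3.3515
Gain = 20 log₁₀(3.3515) ≈ 10.50 dB

10.5 dB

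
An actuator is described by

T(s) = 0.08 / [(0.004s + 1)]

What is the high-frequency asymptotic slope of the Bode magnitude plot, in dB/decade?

-20 dB/decade

Each pole contributes −20 dB/decade at high frequency; each zero contributes +20 dB/decade.
Net: 0 zero(s) − 1 pole(s) → -20 dB/decade.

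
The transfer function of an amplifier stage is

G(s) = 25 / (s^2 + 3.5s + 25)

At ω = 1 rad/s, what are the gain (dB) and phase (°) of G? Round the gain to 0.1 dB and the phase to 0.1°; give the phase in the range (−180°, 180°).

At s = jω = j1:
quadratic: (j1)² + 3.5·j1 + 25 = 24 + j3.5 → |·| ≈ 24.254, ∠ ≈ 8.30°
|G| = 25 / 24.254 ≈ 1.0308
Gain = 20 log₁₀(1.0308) ≈ 0.26 dB
∠G = 0.00° − 8.30° = -8.30°

0.3 dB, -8.3°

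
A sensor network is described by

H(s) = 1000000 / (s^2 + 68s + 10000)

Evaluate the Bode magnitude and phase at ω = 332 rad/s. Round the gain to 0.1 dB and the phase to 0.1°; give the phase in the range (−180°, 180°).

At s = jω = j332:
quadratic: (j332)² + 68·j332 + 10000 = -100224 + j22576 → |·| ≈ 1.0274e+05, ∠ ≈ 167.31°
|H| = 1000000 / 1.0274e+05 ≈ 9.7333
Gain = 20 log₁₀(9.7333) ≈ 19.77 dB
∠H = 0.00° − 167.31° = -167.31°

19.8 dB, -167.3°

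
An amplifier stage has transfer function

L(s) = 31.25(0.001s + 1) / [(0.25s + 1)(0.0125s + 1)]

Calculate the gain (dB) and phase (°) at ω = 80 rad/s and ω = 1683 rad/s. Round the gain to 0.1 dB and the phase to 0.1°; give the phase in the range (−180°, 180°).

At ω = 80 rad/s:
zero (1 + j80·0.001) = 1 + j0.08 → |·| ≈ 1.0032, ∠ ≈ 4.57°
pole (1 + j80·0.25) = 1 + j20 → |·| ≈ 20.025, ∠ ≈ 87.14°
pole (1 + j80·0.0125) = 1 + j1 → |·| ≈ 1.4142, ∠ ≈ 45.00°
|L| = 31.25 · 1.0032 / (20.025 · 1.4142) ≈ 1.107
Gain = 20 log₁₀(1.107) ≈ 0.88 dB
∠L = (4.57°) − (87.14° + 45.00°) = -127.57°

At ω = 1683 rad/s:
zero (1 + j1683·0.001) = 1 + j1.683 → |·| ≈ 1.9577, ∠ ≈ 59.28°
pole (1 + j1683·0.25) = 1 + j420.75 → |·| ≈ 420.75, ∠ ≈ 89.86°
pole (1 + j1683·0.0125) = 1 + j21.0375 → |·| ≈ 21.061, ∠ ≈ 87.28°
|L| = 31.25 · 1.9577 / (420.75 · 21.061) ≈ 0.0069039
Gain = 20 log₁₀(0.0069039) ≈ -43.22 dB
∠L = (59.28°) − (89.86° + 87.28°) = -117.86°

ω = 80: 0.9 dB, -127.6°; ω = 1683: -43.2 dB, -117.9°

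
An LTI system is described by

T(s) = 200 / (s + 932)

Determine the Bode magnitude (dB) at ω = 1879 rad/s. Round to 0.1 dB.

-20.4 dB

Substitute s = j1879:
Numerator: 200 = 200 + j0
Denominator: (j1879) + 932 = 932 + j1879
|N| = √(200² + 0²) ≈ 200, ∠N ≈ 0.00°
|D| = √(932² + 1879²) ≈ 2097.4, ∠D ≈ 63.62°
|T| = 200 / 2097.4 ≈ 0.095356
Gain = 20 log₁₀(0.095356) ≈ -20.41 dB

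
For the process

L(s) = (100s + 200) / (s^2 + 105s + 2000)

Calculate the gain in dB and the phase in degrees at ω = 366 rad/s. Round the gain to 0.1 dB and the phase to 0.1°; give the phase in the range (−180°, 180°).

Substitute s = j366:
Numerator: 100(j366) + 200 = 200 + j36600
Denominator: (j366)^2 + 105(j366) + 2000 = -131956 + j38430
|N| = √(200² + 36600²) ≈ 36601, ∠N ≈ 89.69°
|D| = √(131956² + 38430²) ≈ 1.3744e+05, ∠D ≈ 163.76°
|L| = 36601 / 1.3744e+05 ≈ 0.26631
Gain = 20 log₁₀(0.26631) ≈ -11.49 dB
∠L = 89.69° − 163.76° = -74.07°

-11.5 dB, -74.1°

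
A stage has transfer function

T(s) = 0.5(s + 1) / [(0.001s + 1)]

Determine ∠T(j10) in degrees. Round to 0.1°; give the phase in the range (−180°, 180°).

At ω = 10 rad/s:
zero (1 + j10·1) = 1 + j10 → |·| ≈ 10.05, ∠ ≈ 84.29°
pole (1 + j10·0.001) = 1 + j0.01 → |·| ≈ 1, ∠ ≈ 0.57°
∠T = (84.29°) − (0.57°) = 83.72°

83.7°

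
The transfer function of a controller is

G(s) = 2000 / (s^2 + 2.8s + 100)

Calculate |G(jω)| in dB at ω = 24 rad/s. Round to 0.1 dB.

12.4 dB

At s = jω = j24:
quadratic: (j24)² + 2.8·j24 + 100 = -476 + j67.2 → |·| ≈ 480.72, ∠ ≈ 171.96°
|G| = 2000 / 480.72 ≈ 4.1604
Gain = 20 log₁₀(4.1604) ≈ 12.38 dB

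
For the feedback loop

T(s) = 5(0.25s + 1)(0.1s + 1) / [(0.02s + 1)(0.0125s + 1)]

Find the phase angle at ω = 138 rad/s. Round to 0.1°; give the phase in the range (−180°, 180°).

At ω = 138 rad/s:
zero (1 + j138·0.25) = 1 + j34.5 → |·| ≈ 34.514, ∠ ≈ 88.34°
zero (1 + j138·0.1) = 1 + j13.8 → |·| ≈ 13.836, ∠ ≈ 85.86°
pole (1 + j138·0.02) = 1 + j2.76 → |·| ≈ 2.9356, ∠ ≈ 70.08°
pole (1 + j138·0.0125) = 1 + j1.725 → |·| ≈ 1.9939, ∠ ≈ 59.90°
∠T = (88.34° + 85.86°) − (70.08° + 59.90°) = 44.22°

44.2°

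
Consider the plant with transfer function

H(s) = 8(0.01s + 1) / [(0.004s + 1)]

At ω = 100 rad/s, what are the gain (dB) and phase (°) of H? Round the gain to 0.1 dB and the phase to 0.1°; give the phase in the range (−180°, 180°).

At ω = 100 rad/s:
zero (1 + j100·0.01) = 1 + j1 → |·| ≈ 1.4142, ∠ ≈ 45.00°
pole (1 + j100·0.004) = 1 + j0.4 → |·| ≈ 1.077, ∠ ≈ 21.80°
|H| = 8 · 1.4142 / (1.077) ≈ 10.505
Gain = 20 log₁₀(10.505) ≈ 20.43 dB
∠H = (45.00°) − (21.80°) = 23.20°

20.4 dB, 23.2°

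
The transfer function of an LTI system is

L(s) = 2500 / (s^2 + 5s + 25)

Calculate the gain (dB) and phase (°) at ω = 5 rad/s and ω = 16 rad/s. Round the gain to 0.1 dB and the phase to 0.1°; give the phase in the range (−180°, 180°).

At s = jω = j5:
quadratic: (j5)² + 5·j5 + 25 = 0 + j25 → |·| ≈ 25, ∠ ≈ 90.00°
|L| = 2500 / 25 ≈ 100
Gain = 20 log₁₀(100) ≈ 40.00 dB
∠L = 0.00° − 90.00° = -90.00°

At s = jω = j16:
quadratic: (j16)² + 5·j16 + 25 = -231 + j80 → |·| ≈ 244.46, ∠ ≈ 160.90°
|L| = 2500 / 244.46 ≈ 10.227
Gain = 20 log₁₀(10.227) ≈ 20.19 dB
∠L = 0.00° − 160.90° = -160.90°

ω = 5: 40.0 dB, -90.0°; ω = 16: 20.2 dB, -160.9°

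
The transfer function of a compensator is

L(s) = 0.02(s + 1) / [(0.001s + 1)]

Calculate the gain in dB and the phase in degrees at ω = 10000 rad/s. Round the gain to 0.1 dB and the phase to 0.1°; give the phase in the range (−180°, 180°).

At ω = 10000 rad/s:
zero (1 + j10000·1) = 1 + j10000 → |·| ≈ 10000, ∠ ≈ 89.99°
pole (1 + j10000·0.001) = 1 + j10 → |·| ≈ 10.05, ∠ ≈ 84.29°
|L| = 0.02 · 10000 / (10.05) ≈ 19.9
Gain = 20 log₁₀(19.9) ≈ 25.98 dB
∠L = (89.99°) − (84.29°) = 5.70°

26.0 dB, 5.7°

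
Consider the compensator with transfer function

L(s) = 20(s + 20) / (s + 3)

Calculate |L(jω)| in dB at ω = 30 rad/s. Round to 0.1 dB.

At s = jω = j30:
zero (s+20): 20 + j30 → |·| = √(20²+30²) = √1300 ≈ 36.056, ∠ = arctan(30/20) ≈ 56.31°
pole (s+3): 3 + j30 → |·| = √(3²+30²) = √909 ≈ 30.15, ∠ = arctan(30/3) ≈ 84.29°
|L| = 20 · 36.056 / 30.15 ≈ 23.918
Gain = 20 log₁₀(23.918) ≈ 27.57 dB

27.6 dB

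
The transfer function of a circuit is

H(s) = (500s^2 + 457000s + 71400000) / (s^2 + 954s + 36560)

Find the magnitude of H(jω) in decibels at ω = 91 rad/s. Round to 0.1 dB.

Substitute s = j91:
Numerator: 500(j91)^2 + 457000(j91) + 71400000 = 67259500 + j41587000
Denominator: (j91)^2 + 954(j91) + 36560 = 28279 + j86814
|N| = √(67259500² + 41587000²) ≈ 7.9078e+07, ∠N ≈ 31.73°
|D| = √(28279² + 86814²) ≈ 91304, ∠D ≈ 71.96°
|H| = 7.9078e+07 / 91304 ≈ 866.1
Gain = 20 log₁₀(866.1) ≈ 58.75 dB

58.8 dB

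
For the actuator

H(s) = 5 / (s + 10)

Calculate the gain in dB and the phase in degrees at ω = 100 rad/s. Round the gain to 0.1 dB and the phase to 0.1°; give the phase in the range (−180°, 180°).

Substitute s = j100:
Numerator: 5 = 5 + j0
Denominator: (j100) + 10 = 10 + j100
|N| = √(5² + 0²) ≈ 5, ∠N ≈ 0.00°
|D| = √(10² + 100²) ≈ 100.5, ∠D ≈ 84.29°
|H| = 5 / 100.5 ≈ 0.049751
Gain = 20 log₁₀(0.049751) ≈ -26.06 dB
∠H = 0.00° − 84.29° = -84.29°

-26.1 dB, -84.3°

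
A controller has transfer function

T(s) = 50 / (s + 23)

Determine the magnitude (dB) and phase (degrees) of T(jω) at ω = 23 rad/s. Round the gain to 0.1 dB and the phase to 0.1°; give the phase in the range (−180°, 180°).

3.7 dB, -45.0°

At s = jω = j23:
pole (s+23): 23 + j23 → |·| = √(23²+23²) = √1058 ≈ 32.527, ∠ = arctan(23/23) ≈ 45.00°
|T| = 50 / 32.527 ≈ 1.5372
Gain = 20 log₁₀(1.5372) ≈ 3.73 dB
∠T = 0.00° − 45.00° = -45.00°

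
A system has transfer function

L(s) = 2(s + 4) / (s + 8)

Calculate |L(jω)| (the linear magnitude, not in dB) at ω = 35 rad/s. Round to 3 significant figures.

At s = jω = j35:
zero (s+4): 4 + j35 → |·| = √(4²+35²) = √1241 ≈ 35.228, ∠ = arctan(35/4) ≈ 83.48°
pole (s+8): 8 + j35 → |·| = √(8²+35²) = √1289 ≈ 35.903, ∠ = arctan(35/8) ≈ 77.12°
|L| = 2 · 35.228 / 35.903 ≈ 1.9624

1.96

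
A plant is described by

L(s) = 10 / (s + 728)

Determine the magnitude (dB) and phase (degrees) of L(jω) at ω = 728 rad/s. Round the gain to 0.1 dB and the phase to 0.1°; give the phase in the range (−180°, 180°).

-40.3 dB, -45.0°

Substitute s = j728:
Numerator: 10 = 10 + j0
Denominator: (j728) + 728 = 728 + j728
|N| = √(10² + 0²) ≈ 10, ∠N ≈ 0.00°
|D| = √(728² + 728²) ≈ 1029.5, ∠D ≈ 45.00°
|L| = 10 / 1029.5 ≈ 0.0097135
Gain = 20 log₁₀(0.0097135) ≈ -40.25 dB
∠L = 0.00° − 45.00° = -45.00°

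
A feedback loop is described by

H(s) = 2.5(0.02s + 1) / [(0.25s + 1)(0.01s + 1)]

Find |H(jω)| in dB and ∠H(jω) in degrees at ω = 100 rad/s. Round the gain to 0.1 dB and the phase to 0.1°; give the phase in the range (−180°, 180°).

-16.0 dB, -69.3°

At ω = 100 rad/s:
zero (1 + j100·0.02) = 1 + j2 → |·| ≈ 2.2361, ∠ ≈ 63.43°
pole (1 + j100·0.25) = 1 + j25 → |·| ≈ 25.02, ∠ ≈ 87.71°
pole (1 + j100·0.01) = 1 + j1 → |·| ≈ 1.4142, ∠ ≈ 45.00°
|H| = 2.5 · 2.2361 / (25.02 · 1.4142) ≈ 0.15799
Gain = 20 log₁₀(0.15799) ≈ -16.03 dB
∠H = (63.43°) − (87.71° + 45.00°) = -69.28°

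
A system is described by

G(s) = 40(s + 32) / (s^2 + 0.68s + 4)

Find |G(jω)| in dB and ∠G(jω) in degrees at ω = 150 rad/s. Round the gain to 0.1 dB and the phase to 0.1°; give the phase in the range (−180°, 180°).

-11.3 dB, -101.8°

At s = jω = j150:
zero (s+32): 32 + j150 → |·| = √(32²+150²) = √23524 ≈ 153.38, ∠ = arctan(150/32) ≈ 77.96°
quadratic: (j150)² + 0.68·j150 + 4 = -22496 + j102 → |·| ≈ 22496, ∠ ≈ 179.74°
|G| = 40 · 153.38 / 22496 ≈ 0.27272
Gain = 20 log₁₀(0.27272) ≈ -11.29 dB
∠G = 77.96° − 179.74° = -101.78°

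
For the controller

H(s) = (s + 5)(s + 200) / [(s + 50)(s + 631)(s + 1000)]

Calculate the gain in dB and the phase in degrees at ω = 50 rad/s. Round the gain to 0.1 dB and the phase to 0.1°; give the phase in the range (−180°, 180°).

At s = jω = j50:
zero (s+5): 5 + j50 → |·| = √(5²+50²) = √2525 ≈ 50.249, ∠ = arctan(50/5) ≈ 84.29°
zero (s+200): 200 + j50 → |·| = √(200²+50²) = √42500 ≈ 206.16, ∠ = arctan(50/200) ≈ 14.04°
pole (s+50): 50 + j50 → |·| = √(50²+50²) = √5000 ≈ 70.711, ∠ = arctan(50/50) ≈ 45.00°
pole (s+631): 631 + j50 → |·| = √(631²+50²) = √400661 ≈ 632.98, ∠ = arctan(50/631) ≈ 4.53°
pole (s+1000): 1000 + j50 → |·| = √(1000²+50²) = √1002500 ≈ 1001.2, ∠ = arctan(50/1000) ≈ 2.86°
|H| = 1 · 10359 / 4.4812e+07 ≈ 0.00023117
Gain = 20 log₁₀(0.00023117) ≈ -72.72 dB
∠H = 98.33° − 52.39° = 45.94°

-72.7 dB, 45.9°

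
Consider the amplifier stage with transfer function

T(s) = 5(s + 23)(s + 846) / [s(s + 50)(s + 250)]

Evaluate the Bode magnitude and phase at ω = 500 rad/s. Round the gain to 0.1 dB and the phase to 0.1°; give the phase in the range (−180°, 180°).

At s = jω = j500:
zero (s+23): 23 + j500 → |·| = √(23²+500²) = √250529 ≈ 500.53, ∠ = arctan(500/23) ≈ 87.37°
zero (s+846): 846 + j500 → |·| = √(846²+500²) = √965716 ≈ 982.71, ∠ = arctan(500/846) ≈ 30.58°
pole (s+50): 50 + j500 → |·| = √(50²+500²) = √252500 ≈ 502.49, ∠ = arctan(500/50) ≈ 84.29°
pole (s+250): 250 + j500 → |·| = √(250²+500²) = √312500 ≈ 559.02, ∠ = arctan(500/250) ≈ 63.43°
pole at origin: |s| = 500, ∠ = 90.00° (in denominator)
|T| = 5 · 4.9188e+05 / 1.4045e+08 ≈ 0.017511
Gain = 20 log₁₀(0.017511) ≈ -35.13 dB
∠T = 117.95° − 237.72° = -119.77°

-35.1 dB, -119.8°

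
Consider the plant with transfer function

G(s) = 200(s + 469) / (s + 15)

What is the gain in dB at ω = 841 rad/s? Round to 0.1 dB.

At s = jω = j841:
zero (s+469): 469 + j841 → |·| = √(469²+841²) = √927242 ≈ 962.93, ∠ = arctan(841/469) ≈ 60.85°
pole (s+15): 15 + j841 → |·| = √(15²+841²) = √707506 ≈ 841.13, ∠ = arctan(841/15) ≈ 88.98°
|G| = 200 · 962.93 / 841.13 ≈ 228.96
Gain = 20 log₁₀(228.96) ≈ 47.20 dB

47.2 dB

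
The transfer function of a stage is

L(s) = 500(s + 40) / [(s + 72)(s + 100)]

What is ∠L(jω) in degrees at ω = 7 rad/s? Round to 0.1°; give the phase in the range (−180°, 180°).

At s = jω = j7:
zero (s+40): 40 + j7 → |·| = √(40²+7²) = √1649 ≈ 40.608, ∠ = arctan(7/40) ≈ 9.93°
pole (s+72): 72 + j7 → |·| = √(72²+7²) = √5233 ≈ 72.339, ∠ = arctan(7/72) ≈ 5.55°
pole (s+100): 100 + j7 → |·| = √(100²+7²) = √10049 ≈ 100.24, ∠ = arctan(7/100) ≈ 4.00°
∠L = 9.93° − 9.55° = 0.38°

0.4°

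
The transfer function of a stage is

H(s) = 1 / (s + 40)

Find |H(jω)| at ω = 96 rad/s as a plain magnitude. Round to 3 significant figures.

0.00962

At s = jω = j96:
pole (s+40): 40 + j96 → |·| = √(40²+96²) = √10816 ≈ 104, ∠ = arctan(96/40) ≈ 67.38°
|H| = 1 / 104 ≈ 0.0096154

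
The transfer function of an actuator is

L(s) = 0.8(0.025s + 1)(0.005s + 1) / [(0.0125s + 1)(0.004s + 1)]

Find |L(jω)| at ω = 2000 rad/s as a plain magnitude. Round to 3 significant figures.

1.99

At ω = 2000 rad/s:
zero (1 + j2000·0.025) = 1 + j50 → |·| ≈ 50.01, ∠ ≈ 88.85°
zero (1 + j2000·0.005) = 1 + j10 → |·| ≈ 10.05, ∠ ≈ 84.29°
pole (1 + j2000·0.0125) = 1 + j25 → |·| ≈ 25.02, ∠ ≈ 87.71°
pole (1 + j2000·0.004) = 1 + j8 → |·| ≈ 8.0623, ∠ ≈ 82.87°
|L| = 0.8 · 50.01 · 10.05 / (25.02 · 8.0623) ≈ 1.9933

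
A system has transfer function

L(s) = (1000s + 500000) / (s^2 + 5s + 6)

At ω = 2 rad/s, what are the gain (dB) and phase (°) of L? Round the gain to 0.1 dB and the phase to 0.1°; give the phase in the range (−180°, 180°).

93.8 dB, -78.5°

Substitute s = j2:
Numerator: 1000(j2) + 500000 = 500000 + j2000
Denominator: (j2)^2 + 5(j2) + 6 = 2 + j10
|N| = √(500000² + 2000²) ≈ 5e+05, ∠N ≈ 0.23°
|D| = √(2² + 10²) ≈ 10.198, ∠D ≈ 78.69°
|L| = 5e+05 / 10.198 ≈ 49029
Gain = 20 log₁₀(49029) ≈ 93.81 dB
∠L = 0.23° − 78.69° = -78.46°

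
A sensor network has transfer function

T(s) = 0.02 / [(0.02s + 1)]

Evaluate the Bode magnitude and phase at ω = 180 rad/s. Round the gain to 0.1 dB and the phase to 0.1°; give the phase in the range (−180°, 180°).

-45.4 dB, -74.5°

At ω = 180 rad/s:
pole (1 + j180·0.02) = 1 + j3.6 → |·| ≈ 3.7363, ∠ ≈ 74.48°
|T| = 0.02 · 1 / (3.7363) ≈ 0.0053529
Gain = 20 log₁₀(0.0053529) ≈ -45.43 dB
∠T = (0°) − (74.48°) = -74.48°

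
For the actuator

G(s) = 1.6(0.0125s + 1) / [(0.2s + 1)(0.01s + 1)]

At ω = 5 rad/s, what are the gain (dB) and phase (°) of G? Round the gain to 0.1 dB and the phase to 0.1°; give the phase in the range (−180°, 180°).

At ω = 5 rad/s:
zero (1 + j5·0.0125) = 1 + j0.0625 → |·| ≈ 1.002, ∠ ≈ 3.58°
pole (1 + j5·0.2) = 1 + j1 → |·| ≈ 1.4142, ∠ ≈ 45.00°
pole (1 + j5·0.01) = 1 + j0.05 → |·| ≈ 1.0012, ∠ ≈ 2.86°
|G| = 1.6 · 1.002 / (1.4142 · 1.0012) ≈ 1.1323
Gain = 20 log₁₀(1.1323) ≈ 1.08 dB
∠G = (3.58°) − (45.00° + 2.86°) = -44.28°

1.1 dB, -44.3°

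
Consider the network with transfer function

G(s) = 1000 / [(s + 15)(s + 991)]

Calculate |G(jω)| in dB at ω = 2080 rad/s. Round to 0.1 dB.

At s = jω = j2080:
pole (s+15): 15 + j2080 → |·| = √(15²+2080²) = √4326625 ≈ 2080.1, ∠ = arctan(2080/15) ≈ 89.59°
pole (s+991): 991 + j2080 → |·| = √(991²+2080²) = √5308481 ≈ 2304, ∠ = arctan(2080/991) ≈ 64.52°
|G| = 1000 / 4.7926e+06 ≈ 0.00020866
Gain = 20 log₁₀(0.00020866) ≈ -73.61 dB

-73.6 dB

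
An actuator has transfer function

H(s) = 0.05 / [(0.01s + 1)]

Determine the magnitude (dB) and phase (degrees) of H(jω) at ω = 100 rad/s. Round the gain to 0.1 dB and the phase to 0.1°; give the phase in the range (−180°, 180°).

At ω = 100 rad/s:
pole (1 + j100·0.01) = 1 + j1 → |·| ≈ 1.4142, ∠ ≈ 45.00°
|H| = 0.05 · 1 / (1.4142) ≈ 0.035356
Gain = 20 log₁₀(0.035356) ≈ -29.03 dB
∠H = (0°) − (45.00°) = -45.00°

-29.0 dB, -45.0°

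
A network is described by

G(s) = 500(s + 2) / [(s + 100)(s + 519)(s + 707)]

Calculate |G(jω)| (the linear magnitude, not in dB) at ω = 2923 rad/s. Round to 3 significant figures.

At s = jω = j2923:
zero (s+2): 2 + j2923 → |·| = √(2²+2923²) = √8543933 ≈ 2923, ∠ = arctan(2923/2) ≈ 89.96°
pole (s+100): 100 + j2923 → |·| = √(100²+2923²) = √8553929 ≈ 2924.7, ∠ = arctan(2923/100) ≈ 88.04°
pole (s+519): 519 + j2923 → |·| = √(519²+2923²) = √8813290 ≈ 2968.7, ∠ = arctan(2923/519) ≈ 79.93°
pole (s+707): 707 + j2923 → |·| = √(707²+2923²) = √9043778 ≈ 3007.3, ∠ = arctan(2923/707) ≈ 76.40°
|G| = 500 · 2923 / 2.6111e+10 ≈ 5.5973e-05

5.60e-05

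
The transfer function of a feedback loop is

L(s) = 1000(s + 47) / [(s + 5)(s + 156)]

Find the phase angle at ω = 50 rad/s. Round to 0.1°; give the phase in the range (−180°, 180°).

-55.3°

At s = jω = j50:
zero (s+47): 47 + j50 → |·| = √(47²+50²) = √4709 ≈ 68.622, ∠ = arctan(50/47) ≈ 46.77°
pole (s+5): 5 + j50 → |·| = √(5²+50²) = √2525 ≈ 50.249, ∠ = arctan(50/5) ≈ 84.29°
pole (s+156): 156 + j50 → |·| = √(156²+50²) = √26836 ≈ 163.82, ∠ = arctan(50/156) ≈ 17.77°
∠L = 46.77° − 102.06° = -55.29°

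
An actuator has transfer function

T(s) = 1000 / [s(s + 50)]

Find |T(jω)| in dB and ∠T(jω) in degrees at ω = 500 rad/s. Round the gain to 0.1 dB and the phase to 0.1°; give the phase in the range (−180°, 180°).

-48.0 dB, -174.3°

At s = jω = j500:
pole (s+50): 50 + j500 → |·| = √(50²+500²) = √252500 ≈ 502.49, ∠ = arctan(500/50) ≈ 84.29°
pole at origin: |s| = 500, ∠ = 90.00° (in denominator)
|T| = 1000 / 2.5124e+05 ≈ 0.0039803
Gain = 20 log₁₀(0.0039803) ≈ -48.00 dB
∠T = 0.00° − 174.29° = -174.29°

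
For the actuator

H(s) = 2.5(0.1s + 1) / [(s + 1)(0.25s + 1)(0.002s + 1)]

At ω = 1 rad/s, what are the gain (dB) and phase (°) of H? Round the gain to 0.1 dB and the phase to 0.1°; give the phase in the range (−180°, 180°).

4.7 dB, -53.4°

At ω = 1 rad/s:
zero (1 + j1·0.1) = 1 + j0.1 → |·| ≈ 1.005, ∠ ≈ 5.71°
pole (1 + j1·1) = 1 + j1 → |·| ≈ 1.4142, ∠ ≈ 45.00°
pole (1 + j1·0.25) = 1 + j0.25 → |·| ≈ 1.0308, ∠ ≈ 14.04°
pole (1 + j1·0.002) = 1 + j0.002 → |·| ≈ 1, ∠ ≈ 0.11°
|H| = 2.5 · 1.005 / (1.4142 · 1.0308 · 1) ≈ 1.7235
Gain = 20 log₁₀(1.7235) ≈ 4.73 dB
∠H = (5.71°) − (45.00° + 14.04° + 0.11°) = -53.44°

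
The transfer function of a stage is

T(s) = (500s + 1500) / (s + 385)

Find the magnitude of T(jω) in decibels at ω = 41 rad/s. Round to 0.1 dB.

Substitute s = j41:
Numerator: 500(j41) + 1500 = 1500 + j20500
Denominator: (j41) + 385 = 385 + j41
|N| = √(1500² + 20500²) ≈ 20555, ∠N ≈ 85.82°
|D| = √(385² + 41²) ≈ 387.18, ∠D ≈ 6.08°
|T| = 20555 / 387.18 ≈ 53.089
Gain = 20 log₁₀(53.089) ≈ 34.50 dB

34.5 dB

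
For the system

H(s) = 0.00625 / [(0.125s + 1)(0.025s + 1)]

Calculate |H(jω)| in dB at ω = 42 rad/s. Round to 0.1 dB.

At ω = 42 rad/s:
pole (1 + j42·0.125) = 1 + j5.25 → |·| ≈ 5.3444, ∠ ≈ 79.22°
pole (1 + j42·0.025) = 1 + j1.05 → |·| ≈ 1.45, ∠ ≈ 46.40°
|H| = 0.00625 · 1 / (5.3444 · 1.45) ≈ 0.00080652
Gain = 20 log₁₀(0.00080652) ≈ -61.87 dB

-61.9 dB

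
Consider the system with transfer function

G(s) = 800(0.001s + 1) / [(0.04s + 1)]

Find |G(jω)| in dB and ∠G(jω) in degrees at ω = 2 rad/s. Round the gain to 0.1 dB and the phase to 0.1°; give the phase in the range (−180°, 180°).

58.0 dB, -4.5°

At ω = 2 rad/s:
zero (1 + j2·0.001) = 1 + j0.002 → |·| ≈ 1, ∠ ≈ 0.11°
pole (1 + j2·0.04) = 1 + j0.08 → |·| ≈ 1.0032, ∠ ≈ 4.57°
|G| = 800 · 1 / (1.0032) ≈ 797.45
Gain = 20 log₁₀(797.45) ≈ 58.03 dB
∠G = (0.11°) − (4.57°) = -4.46°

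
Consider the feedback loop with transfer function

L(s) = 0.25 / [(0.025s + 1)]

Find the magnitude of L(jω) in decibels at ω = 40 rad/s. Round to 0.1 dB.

-15.1 dB

At ω = 40 rad/s:
pole (1 + j40·0.025) = 1 + j1 → |·| ≈ 1.4142, ∠ ≈ 45.00°
|L| = 0.25 · 1 / (1.4142) ≈ 0.17678
Gain = 20 log₁₀(0.17678) ≈ -15.05 dB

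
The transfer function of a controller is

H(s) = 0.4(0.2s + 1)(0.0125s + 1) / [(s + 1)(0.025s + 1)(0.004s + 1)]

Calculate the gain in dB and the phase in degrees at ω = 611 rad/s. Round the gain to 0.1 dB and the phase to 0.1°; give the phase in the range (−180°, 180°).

-36.3 dB, -71.8°

At ω = 611 rad/s:
zero (1 + j611·0.2) = 1 + j122.2 → |·| ≈ 122.2, ∠ ≈ 89.53°
zero (1 + j611·0.0125) = 1 + j7.6375 → |·| ≈ 7.7027, ∠ ≈ 82.54°
pole (1 + j611·1) = 1 + j611 → |·| ≈ 611, ∠ ≈ 89.91°
pole (1 + j611·0.025) = 1 + j15.275 → |·| ≈ 15.308, ∠ ≈ 86.25°
pole (1 + j611·0.004) = 1 + j2.444 → |·| ≈ 2.6407, ∠ ≈ 67.75°
|H| = 0.4 · 122.2 · 7.7027 / (611 · 15.308 · 2.6407) ≈ 0.015244
Gain = 20 log₁₀(0.015244) ≈ -36.34 dB
∠H = (89.53° + 82.54°) − (89.91° + 86.25° + 67.75°) = -71.84°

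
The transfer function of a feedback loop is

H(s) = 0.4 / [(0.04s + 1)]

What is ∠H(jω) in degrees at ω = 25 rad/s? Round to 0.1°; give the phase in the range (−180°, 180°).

At ω = 25 rad/s:
pole (1 + j25·0.04) = 1 + j1 → |·| ≈ 1.4142, ∠ ≈ 45.00°
∠H = (0°) − (45.00°) = -45.00°

-45.0°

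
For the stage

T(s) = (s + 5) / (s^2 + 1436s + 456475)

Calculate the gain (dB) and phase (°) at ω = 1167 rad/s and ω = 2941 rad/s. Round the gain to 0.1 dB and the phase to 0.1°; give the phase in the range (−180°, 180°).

ω = 1167: -64.3 dB, -28.6°; ω = 2941: -69.9 dB, -62.8°

Substitute s = j1167:
Numerator: (j1167) + 5 = 5 + j1167
Denominator: (j1167)^2 + 1436(j1167) + 456475 = -905414 + j1675812
|N| = √(5² + 1167²) ≈ 1167, ∠N ≈ 89.75°
|D| = √(905414² + 1675812²) ≈ 1.9048e+06, ∠D ≈ 118.38°
|T| = 1167 / 1.9048e+06 ≈ 0.00061266
Gain = 20 log₁₀(0.00061266) ≈ -64.26 dB
∠T = 89.75° − 118.38° = -28.63°

Substitute s = j2941:
Numerator: (j2941) + 5 = 5 + j2941
Denominator: (j2941)^2 + 1436(j2941) + 456475 = -8193006 + j4223276
|N| = √(5² + 2941²) ≈ 2941, ∠N ≈ 89.90°
|D| = √(8193006² + 4223276²) ≈ 9.2175e+06, ∠D ≈ 152.73°
|T| = 2941 / 9.2175e+06 ≈ 0.00031907
Gain = 20 log₁₀(0.00031907) ≈ -69.92 dB
∠T = 89.90° − 152.73° = -62.83°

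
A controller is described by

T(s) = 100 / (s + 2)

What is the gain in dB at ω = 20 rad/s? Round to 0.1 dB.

13.9 dB

At s = jω = j20:
pole (s+2): 2 + j20 → |·| = √(2²+20²) = √404 ≈ 20.1, ∠ = arctan(20/2) ≈ 84.29°
|T| = 100 / 20.1 ≈ 4.9751
Gain = 20 log₁₀(4.9751) ≈ 13.94 dB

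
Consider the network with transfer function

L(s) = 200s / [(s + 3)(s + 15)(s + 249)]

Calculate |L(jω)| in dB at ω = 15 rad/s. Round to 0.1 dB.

-28.6 dB

At s = jω = j15:
zero at origin: s = j15 → |·| = 15, ∠ = 90.00°
pole (s+3): 3 + j15 → |·| = √(3²+15²) = √234 ≈ 15.297, ∠ = arctan(15/3) ≈ 78.69°
pole (s+15): 15 + j15 → |·| = √(15²+15²) = √450 ≈ 21.213, ∠ = arctan(15/15) ≈ 45.00°
pole (s+249): 249 + j15 → |·| = √(249²+15²) = √62226 ≈ 249.45, ∠ = arctan(15/249) ≈ 3.45°
|L| = 200 · 15 / 80945 ≈ 0.037062
Gain = 20 log₁₀(0.037062) ≈ -28.62 dB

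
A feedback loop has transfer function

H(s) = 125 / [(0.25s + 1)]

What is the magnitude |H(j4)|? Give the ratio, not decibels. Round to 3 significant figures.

At ω = 4 rad/s:
pole (1 + j4·0.25) = 1 + j1 → |·| ≈ 1.4142, ∠ ≈ 45.00°
|H| = 125 · 1 / (1.4142) ≈ 88.389

88.4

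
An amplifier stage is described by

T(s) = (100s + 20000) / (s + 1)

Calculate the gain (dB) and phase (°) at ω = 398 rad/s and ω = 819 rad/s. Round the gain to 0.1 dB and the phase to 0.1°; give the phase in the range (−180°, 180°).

ω = 398: 41.0 dB, -26.5°; ω = 819: 40.3 dB, -13.7°

Substitute s = j398:
Numerator: 100(j398) + 20000 = 20000 + j39800
Denominator: (j398) + 1 = 1 + j398
|N| = √(20000² + 39800²) ≈ 44543, ∠N ≈ 63.32°
|D| = √(1² + 398²) ≈ 398, ∠D ≈ 89.86°
|T| = 44543 / 398 ≈ 111.92
Gain = 20 log₁₀(111.92) ≈ 40.98 dB
∠T = 63.32° − 89.86° = -26.54°

Substitute s = j819:
Numerator: 100(j819) + 20000 = 20000 + j81900
Denominator: (j819) + 1 = 1 + j819
|N| = √(20000² + 81900²) ≈ 84307, ∠N ≈ 76.28°
|D| = √(1² + 819²) ≈ 819, ∠D ≈ 89.93°
|T| = 84307 / 819 ≈ 102.94
Gain = 20 log₁₀(102.94) ≈ 40.25 dB
∠T = 76.28° − 89.93° = -13.65°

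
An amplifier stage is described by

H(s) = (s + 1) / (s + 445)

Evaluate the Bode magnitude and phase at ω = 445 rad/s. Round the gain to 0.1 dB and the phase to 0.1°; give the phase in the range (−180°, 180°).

At s = jω = j445:
zero (s+1): 1 + j445 → |·| = √(1²+445²) = √198026 ≈ 445, ∠ = arctan(445/1) ≈ 89.87°
pole (s+445): 445 + j445 → |·| = √(445²+445²) = √396050 ≈ 629.33, ∠ = arctan(445/445) ≈ 45.00°
|H| = 1 · 445 / 629.33 ≈ 0.7071
Gain = 20 log₁₀(0.7071) ≈ -3.01 dB
∠H = 89.87° − 45.00° = 44.87°

-3.0 dB, 44.9°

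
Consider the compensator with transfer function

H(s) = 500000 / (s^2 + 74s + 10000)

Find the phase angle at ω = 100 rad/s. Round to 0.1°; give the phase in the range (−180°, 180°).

-90.0°

At s = jω = j100:
quadratic: (j100)² + 74·j100 + 10000 = 0 + j7400 → |·| ≈ 7400, ∠ ≈ 90.00°
∠H = 0.00° − 90.00° = -90.00°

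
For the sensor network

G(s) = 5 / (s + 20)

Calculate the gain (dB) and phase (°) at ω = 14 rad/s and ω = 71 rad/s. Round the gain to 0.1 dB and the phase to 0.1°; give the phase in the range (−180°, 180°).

ω = 14: -13.8 dB, -35.0°; ω = 71: -23.4 dB, -74.3°

At s = jω = j14:
pole (s+20): 20 + j14 → |·| = √(20²+14²) = √596 ≈ 24.413, ∠ = arctan(14/20) ≈ 34.99°
|G| = 5 / 24.413 ≈ 0.20481
Gain = 20 log₁₀(0.20481) ≈ -13.77 dB
∠G = 0.00° − 34.99° = -34.99°

At s = jω = j71:
pole (s+20): 20 + j71 → |·| = √(20²+71²) = √5441 ≈ 73.763, ∠ = arctan(71/20) ≈ 74.27°
|G| = 5 / 73.763 ≈ 0.067785
Gain = 20 log₁₀(0.067785) ≈ -23.38 dB
∠G = 0.00° − 74.27° = -74.27°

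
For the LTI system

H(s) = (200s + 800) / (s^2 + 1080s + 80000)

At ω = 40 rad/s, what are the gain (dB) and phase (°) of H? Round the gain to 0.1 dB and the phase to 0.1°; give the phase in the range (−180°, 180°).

Substitute s = j40:
Numerator: 200(j40) + 800 = 800 + j8000
Denominator: (j40)^2 + 1080(j40) + 80000 = 78400 + j43200
|N| = √(800² + 8000²) ≈ 8039.9, ∠N ≈ 84.29°
|D| = √(78400² + 43200²) ≈ 89514, ∠D ≈ 28.86°
|H| = 8039.9 / 89514 ≈ 0.089817
Gain = 20 log₁₀(0.089817) ≈ -20.93 dB
∠H = 84.29° − 28.86° = 55.43°

-20.9 dB, 55.4°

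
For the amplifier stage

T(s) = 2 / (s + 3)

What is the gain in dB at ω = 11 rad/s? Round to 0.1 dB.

-15.1 dB

Substitute s = j11:
Numerator: 2 = 2 + j0
Denominator: (j11) + 3 = 3 + j11
|N| = √(2² + 0²) ≈ 2, ∠N ≈ 0.00°
|D| = √(3² + 11²) ≈ 11.402, ∠D ≈ 74.74°
|T| = 2 / 11.402 ≈ 0.17541
Gain = 20 log₁₀(0.17541) ≈ -15.12 dB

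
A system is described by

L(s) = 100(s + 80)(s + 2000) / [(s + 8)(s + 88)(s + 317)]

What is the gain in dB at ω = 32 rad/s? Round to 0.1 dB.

24.9 dB

At s = jω = j32:
zero (s+80): 80 + j32 → |·| = √(80²+32²) = √7424 ≈ 86.163, ∠ = arctan(32/80) ≈ 21.80°
zero (s+2000): 2000 + j32 → |·| = √(2000²+32²) = √4001024 ≈ 2000.3, ∠ = arctan(32/2000) ≈ 0.92°
pole (s+8): 8 + j32 → |·| = √(8²+32²) = √1088 ≈ 32.985, ∠ = arctan(32/8) ≈ 75.96°
pole (s+88): 88 + j32 → |·| = √(88²+32²) = √8768 ≈ 93.638, ∠ = arctan(32/88) ≈ 19.98°
pole (s+317): 317 + j32 → |·| = √(317²+32²) = √101513 ≈ 318.61, ∠ = arctan(32/317) ≈ 5.76°
|L| = 100 · 1.7235e+05 / 9.8407e+05 ≈ 17.514
Gain = 20 log₁₀(17.514) ≈ 24.87 dB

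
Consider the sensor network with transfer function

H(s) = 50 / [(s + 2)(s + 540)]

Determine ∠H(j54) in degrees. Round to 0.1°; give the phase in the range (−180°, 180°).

-93.6°

At s = jω = j54:
pole (s+2): 2 + j54 → |·| = √(2²+54²) = √2920 ≈ 54.037, ∠ = arctan(54/2) ≈ 87.88°
pole (s+540): 540 + j54 → |·| = √(540²+54²) = √294516 ≈ 542.69, ∠ = arctan(54/540) ≈ 5.71°
∠H = 0.00° − 93.59° = -93.59°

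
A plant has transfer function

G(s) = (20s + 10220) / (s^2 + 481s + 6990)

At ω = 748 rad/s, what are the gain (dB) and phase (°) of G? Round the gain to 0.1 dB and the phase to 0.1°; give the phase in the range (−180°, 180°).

Substitute s = j748:
Numerator: 20(j748) + 10220 = 10220 + j14960
Denominator: (j748)^2 + 481(j748) + 6990 = -552514 + j359788
|N| = √(10220² + 14960²) ≈ 18118, ∠N ≈ 55.66°
|D| = √(552514² + 359788²) ≈ 6.5933e+05, ∠D ≈ 146.93°
|G| = 18118 / 6.5933e+05 ≈ 0.027479
Gain = 20 log₁₀(0.027479) ≈ -31.22 dB
∠G = 55.66° − 146.93° = -91.27°

-31.2 dB, -91.3°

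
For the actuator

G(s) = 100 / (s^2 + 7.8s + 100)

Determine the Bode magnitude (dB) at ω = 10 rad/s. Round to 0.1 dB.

2.2 dB

At s = jω = j10:
quadratic: (j10)² + 7.8·j10 + 100 = 0 + j78 → |·| ≈ 78, ∠ ≈ 90.00°
|G| = 100 / 78 ≈ 1.2821
Gain = 20 log₁₀(1.2821) ≈ 2.16 dB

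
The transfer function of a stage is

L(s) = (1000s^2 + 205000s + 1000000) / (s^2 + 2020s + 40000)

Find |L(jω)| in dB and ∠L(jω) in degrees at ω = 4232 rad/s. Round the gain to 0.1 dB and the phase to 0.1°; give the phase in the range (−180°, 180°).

Substitute s = j4232:
Numerator: 1000(j4232)^2 + 205000(j4232) + 1000000 = -17908824000 + j867560000
Denominator: (j4232)^2 + 2020(j4232) + 40000 = -17869824 + j8548640
|N| = √(17908824000² + 867560000²) ≈ 1.793e+10, ∠N ≈ 177.23°
|D| = √(17869824² + 8548640²) ≈ 1.9809e+07, ∠D ≈ 154.43°
|L| = 1.793e+10 / 1.9809e+07 ≈ 905.14
Gain = 20 log₁₀(905.14) ≈ 59.13 dB
∠L = 177.23° − 154.43° = 22.80°

59.1 dB, 22.8°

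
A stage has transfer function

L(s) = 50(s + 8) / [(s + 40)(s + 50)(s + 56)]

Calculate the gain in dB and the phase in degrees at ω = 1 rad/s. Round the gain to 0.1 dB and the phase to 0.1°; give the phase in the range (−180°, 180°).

-48.9 dB, 3.5°

At s = jω = j1:
zero (s+8): 8 + j1 → |·| = √(8²+1²) = √65 ≈ 8.0623, ∠ = arctan(1/8) ≈ 7.13°
pole (s+40): 40 + j1 → |·| = √(40²+1²) = √1601 ≈ 40.012, ∠ = arctan(1/40) ≈ 1.43°
pole (s+50): 50 + j1 → |·| = √(50²+1²) = √2501 ≈ 50.01, ∠ = arctan(1/50) ≈ 1.15°
pole (s+56): 56 + j1 → |·| = √(56²+1²) = √3137 ≈ 56.009, ∠ = arctan(1/56) ≈ 1.02°
|L| = 50 · 8.0623 / 1.1207e+05 ≈ 0.003597
Gain = 20 log₁₀(0.003597) ≈ -48.88 dB
∠L = 7.13° − 3.60° = 3.53°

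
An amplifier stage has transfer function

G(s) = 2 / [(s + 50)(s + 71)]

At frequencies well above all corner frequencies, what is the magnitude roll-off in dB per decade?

-40 dB/decade

Each pole contributes −20 dB/decade at high frequency; each zero contributes +20 dB/decade.
Net: 0 zero(s) − 2 pole(s) → -40 dB/decade.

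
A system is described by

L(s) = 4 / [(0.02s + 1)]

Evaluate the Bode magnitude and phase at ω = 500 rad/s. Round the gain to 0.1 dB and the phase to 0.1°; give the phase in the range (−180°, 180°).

At ω = 500 rad/s:
pole (1 + j500·0.02) = 1 + j10 → |·| ≈ 10.05, ∠ ≈ 84.29°
|L| = 4 · 1 / (10.05) ≈ 0.39801
Gain = 20 log₁₀(0.39801) ≈ -8.00 dB
∠L = (0°) − (84.29°) = -84.29°

-8.0 dB, -84.3°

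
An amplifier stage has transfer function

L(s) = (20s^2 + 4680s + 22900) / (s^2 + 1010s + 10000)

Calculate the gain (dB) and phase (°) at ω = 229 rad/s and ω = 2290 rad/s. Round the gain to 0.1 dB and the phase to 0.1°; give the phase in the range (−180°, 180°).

ω = 229: 16.0 dB, 33.4°; ω = 2290: 25.3 dB, 18.0°

Substitute s = j229:
Numerator: 20(j229)^2 + 4680(j229) + 22900 = -1025920 + j1071720
Denominator: (j229)^2 + 1010(j229) + 10000 = -42441 + j231290
|N| = √(1025920² + 1071720²) ≈ 1.4836e+06, ∠N ≈ 133.75°
|D| = √(42441² + 231290²) ≈ 2.3515e+05, ∠D ≈ 100.40°
|L| = 1.4836e+06 / 2.3515e+05 ≈ 6.3092
Gain = 20 log₁₀(6.3092) ≈ 16.00 dB
∠L = 133.75° − 100.40° = 33.35°

Substitute s = j2290:
Numerator: 20(j2290)^2 + 4680(j2290) + 22900 = -104859100 + j10717200
Denominator: (j2290)^2 + 1010(j2290) + 10000 = -5234100 + j2312900
|N| = √(104859100² + 10717200²) ≈ 1.0541e+08, ∠N ≈ 174.16°
|D| = √(5234100² + 2312900²) ≈ 5.7224e+06, ∠D ≈ 156.16°
|L| = 1.0541e+08 / 5.7224e+06 ≈ 18.421
Gain = 20 log₁₀(18.421) ≈ 25.31 dB
∠L = 174.16° − 156.16° = 18.00°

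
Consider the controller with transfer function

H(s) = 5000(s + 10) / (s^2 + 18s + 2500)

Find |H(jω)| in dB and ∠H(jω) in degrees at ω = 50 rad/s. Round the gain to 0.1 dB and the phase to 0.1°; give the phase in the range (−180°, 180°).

At s = jω = j50:
zero (s+10): 10 + j50 → |·| = √(10²+50²) = √2600 ≈ 50.99, ∠ = arctan(50/10) ≈ 78.69°
quadratic: (j50)² + 18·j50 + 2500 = 0 + j900 → |·| ≈ 900, ∠ ≈ 90.00°
|H| = 5000 · 50.99 / 900 ≈ 283.28
Gain = 20 log₁₀(283.28) ≈ 49.04 dB
∠H = 78.69° − 90.00° = -11.31°

49.0 dB, -11.3°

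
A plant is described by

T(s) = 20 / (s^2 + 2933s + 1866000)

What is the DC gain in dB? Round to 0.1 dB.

T(0) = 20 / 1866000 ≈ 1.0718e-05
20 log₁₀(1.0718e-05) ≈ -99.40 dB

-99.4 dB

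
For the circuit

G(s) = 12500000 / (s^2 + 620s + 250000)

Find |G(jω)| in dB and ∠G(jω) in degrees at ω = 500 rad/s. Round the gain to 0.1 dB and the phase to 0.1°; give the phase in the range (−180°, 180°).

At s = jω = j500:
quadratic: (j500)² + 620·j500 + 250000 = 0 + j310000 → |·| ≈ 3.1e+05, ∠ ≈ 90.00°
|G| = 12500000 / 3.1e+05 ≈ 40.323
Gain = 20 log₁₀(40.323) ≈ 32.11 dB
∠G = 0.00° − 90.00° = -90.00°

32.1 dB, -90.0°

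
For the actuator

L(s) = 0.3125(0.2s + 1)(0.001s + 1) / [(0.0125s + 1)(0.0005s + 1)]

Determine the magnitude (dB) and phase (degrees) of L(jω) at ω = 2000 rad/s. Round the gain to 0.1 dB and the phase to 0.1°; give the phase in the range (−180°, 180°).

18.0 dB, 20.6°

At ω = 2000 rad/s:
zero (1 + j2000·0.2) = 1 + j400 → |·| ≈ 400, ∠ ≈ 89.86°
zero (1 + j2000·0.001) = 1 + j2 → |·| ≈ 2.2361, ∠ ≈ 63.43°
pole (1 + j2000·0.0125) = 1 + j25 → |·| ≈ 25.02, ∠ ≈ 87.71°
pole (1 + j2000·0.0005) = 1 + j1 → |·| ≈ 1.4142, ∠ ≈ 45.00°
|L| = 0.3125 · 400 · 2.2361 / (25.02 · 1.4142) ≈ 7.8996
Gain = 20 log₁₀(7.8996) ≈ 17.95 dB
∠L = (89.86° + 63.43°) − (87.71° + 45.00°) = 20.58°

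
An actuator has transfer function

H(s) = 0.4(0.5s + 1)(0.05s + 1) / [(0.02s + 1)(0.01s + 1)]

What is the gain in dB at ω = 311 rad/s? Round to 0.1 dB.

At ω = 311 rad/s:
zero (1 + j311·0.5) = 1 + j155.5 → |·| ≈ 155.5, ∠ ≈ 89.63°
zero (1 + j311·0.05) = 1 + j15.55 → |·| ≈ 15.582, ∠ ≈ 86.32°
pole (1 + j311·0.02) = 1 + j6.22 → |·| ≈ 6.2999, ∠ ≈ 80.87°
pole (1 + j311·0.01) = 1 + j3.11 → |·| ≈ 3.2668, ∠ ≈ 72.18°
|H| = 0.4 · 155.5 · 15.582 / (6.2999 · 3.2668) ≈ 47.093
Gain = 20 log₁₀(47.093) ≈ 33.46 dB

33.5 dB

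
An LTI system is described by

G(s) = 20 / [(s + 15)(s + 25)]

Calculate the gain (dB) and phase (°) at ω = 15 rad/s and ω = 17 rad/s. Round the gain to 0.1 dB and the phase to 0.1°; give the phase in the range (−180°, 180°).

ω = 15: -29.8 dB, -76.0°; ω = 17: -30.7 dB, -82.8°

At s = jω = j15:
pole (s+15): 15 + j15 → |·| = √(15²+15²) = √450 ≈ 21.213, ∠ = arctan(15/15) ≈ 45.00°
pole (s+25): 25 + j15 → |·| = √(25²+15²) = √850 ≈ 29.155, ∠ = arctan(15/25) ≈ 30.96°
|G| = 20 / 618.47 ≈ 0.032338
Gain = 20 log₁₀(0.032338) ≈ -29.81 dB
∠G = 0.00° − 75.96° = -75.96°

At s = jω = j17:
pole (s+15): 15 + j17 → |·| = √(15²+17²) = √514 ≈ 22.672, ∠ = arctan(17/15) ≈ 48.58°
pole (s+25): 25 + j17 → |·| = √(25²+17²) = √914 ≈ 30.232, ∠ = arctan(17/25) ≈ 34.22°
|G| = 20 / 685.42 ≈ 0.029179
Gain = 20 log₁₀(0.029179) ≈ -30.70 dB
∠G = 0.00° − 82.80° = -82.80°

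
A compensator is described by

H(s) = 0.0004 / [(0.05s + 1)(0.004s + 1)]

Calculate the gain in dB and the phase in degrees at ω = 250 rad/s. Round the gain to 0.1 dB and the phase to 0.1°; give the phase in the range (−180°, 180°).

At ω = 250 rad/s:
pole (1 + j250·0.05) = 1 + j12.5 → |·| ≈ 12.54, ∠ ≈ 85.43°
pole (1 + j250·0.004) = 1 + j1 → |·| ≈ 1.4142, ∠ ≈ 45.00°
|H| = 0.0004 · 1 / (12.54 · 1.4142) ≈ 2.2555e-05
Gain = 20 log₁₀(2.2555e-05) ≈ -92.94 dB
∠H = (0°) − (85.43° + 45.00°) = -130.43°

-92.9 dB, -130.4°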